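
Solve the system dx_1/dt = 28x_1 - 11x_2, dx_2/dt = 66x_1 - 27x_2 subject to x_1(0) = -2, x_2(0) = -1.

x_1(t) = -5e^(6t) + 3e^(-5t), x_2(t) = -10e^(6t) + 9e^(-5t)

Coefficient matrix A = [[28, -11], [66, -27]].
Characteristic polynomial det(A - λI) = λ^2 - λ - 30 = 0.
Eigenvalues λ = 6, -5.
For λ=6: (A-λI) row 1 is [22, -11], so an eigenvector is (1, 2).
For λ=-5: (A-λI) row 1 is [33, -11], so an eigenvector is (-1, -3).
General solution: K_1e^(6t)(1,2) + K_2e^(-5t)(-1,-3).
Applying x_1(0)=-2, x_2(0)=-1 gives K_1=-5, K_2=-3.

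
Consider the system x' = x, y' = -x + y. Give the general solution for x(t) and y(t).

x(t) = C_2e^(t), y(t) = -C_1e^(t) - C_2te^(t) + 3C_2e^(t)

Coefficient matrix A = [[1, 0], [-1, 1]].
Characteristic polynomial det(A - λI) = λ^2 - 2λ + 1 = 0.
Single eigenvalue λ = 1 with algebraic multiplicity 2.
Eigenvector v = (0,-1); generalized eigenvector w with (A-λI)w=v is (1,3).
General solution: e^(t)[C_1·v + C_2·(t·v + w)].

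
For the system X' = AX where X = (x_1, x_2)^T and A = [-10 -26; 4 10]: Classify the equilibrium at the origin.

A = [[-10,-26],[4,10]]; det(A-λI) = λ^2 + 4.
λ = 0 ± 2i: zero real part.

center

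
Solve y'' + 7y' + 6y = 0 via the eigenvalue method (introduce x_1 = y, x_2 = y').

y(t) = K_1e^(-6t) + K_2e^(-t)

Let x_1 = y, x_2 = y'. Then x_1' = x_2 and x_2' = -6x_1 - 7x_2.
A = [[0,1],[-6,-7]]; det(A-λI) = λ^2 + 7λ + 6.
Eigenvalues λ = -6, -1 with eigenvectors (1,-6), (1,-1).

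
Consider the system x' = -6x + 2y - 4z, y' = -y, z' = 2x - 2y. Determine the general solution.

Coefficient matrix A = [[-6, 2, -4], [0, -1, 0], [2, -2, 0]].
det(A - λI) = 0 gives eigenvalues λ = -2, -1, -4.
For λ=-2: eigenvector (-1,0,1).
For λ=-1: eigenvector (2,1,-2).
For λ=-4: eigenvector (2,0,-1).
General solution: C_1e^(-2t)(-1,0,1) + C_2e^(-t)(2,1,-2) + C_3e^(-4t)(2,0,-1).

x(t) = -C_1e^(-2t) + 2C_2e^(-t) + 2C_3e^(-4t), y(t) = C_2e^(-t), z(t) = C_1e^(-2t) - 2C_2e^(-t) - C_3e^(-4t)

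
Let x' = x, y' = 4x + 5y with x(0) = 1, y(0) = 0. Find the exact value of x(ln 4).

4

A = [[1,0],[4,5]]; eigenvalues λ = 1, 5.
Eigenvectors: (1,-1) for λ=1, (0,1) for λ=5.
From the initial condition, c_1 = 1, c_2 = 1.
x(ln 4) = (1)(4^1)(1) + (1)(4^5)(0) = 4.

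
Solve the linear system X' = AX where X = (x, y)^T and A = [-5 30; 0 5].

x(t) = -C_1e^(-5t) - 3C_2e^(5t), y(t) = -C_2e^(5t)

Coefficient matrix A = [[-5, 30], [0, 5]].
Characteristic polynomial det(A - λI) = λ^2 - 25 = 0.
Eigenvalues λ = -5, 5.
For λ=-5: (A-λI) row 1 is [0, 30], so an eigenvector is (-1, 0).
For λ=5: (A-λI) row 1 is [-10, 30], so an eigenvector is (-3, -1).
General solution: C_1e^(-5t)(-1,0) + C_2e^(5t)(-3,-1).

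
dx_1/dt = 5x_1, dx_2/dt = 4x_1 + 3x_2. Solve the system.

Coefficient matrix A = [[5, 0], [4, 3]].
Characteristic polynomial det(A - λI) = λ^2 - 8λ + 15 = 0.
Eigenvalues λ = 5, 3.
For λ=5: (A-λI) row 2 is [4, -2], so an eigenvector is (-1, -2).
For λ=3: (A-λI) row 1 is [2, 0], so an eigenvector is (0, 1).
General solution: K_1e^(5t)(-1,-2) + K_2e^(3t)(0,1).

x_1(t) = -K_1e^(5t), x_2(t) = -2K_1e^(5t) + K_2e^(3t)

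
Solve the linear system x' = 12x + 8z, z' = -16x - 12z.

Coefficient matrix A = [[12, 8], [-16, -12]].
Characteristic polynomial det(A - λI) = λ^2 - 16 = 0.
Eigenvalues λ = -4, 4.
For λ=-4: (A-λI) row 1 is [16, 8], so an eigenvector is (1, -2).
For λ=4: (A-λI) row 1 is [8, 8], so an eigenvector is (1, -1).
General solution: c_1e^(-4t)(1,-2) + c_2e^(4t)(1,-1).

x(t) = c_1e^(-4t) + c_2e^(4t), z(t) = -2c_1e^(-4t) - c_2e^(4t)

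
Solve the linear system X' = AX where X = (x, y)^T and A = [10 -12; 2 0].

x(t) = -2c_1e^(4t) - 3c_2e^(6t), y(t) = -c_1e^(4t) - c_2e^(6t)

Coefficient matrix A = [[10, -12], [2, 0]].
Characteristic polynomial det(A - λI) = λ^2 - 10λ + 24 = 0.
Eigenvalues λ = 4, 6.
For λ=4: (A-λI) row 1 is [6, -12], so an eigenvector is (-2, -1).
For λ=6: (A-λI) row 1 is [4, -12], so an eigenvector is (-3, -1).
General solution: c_1e^(4t)(-2,-1) + c_2e^(6t)(-3,-1).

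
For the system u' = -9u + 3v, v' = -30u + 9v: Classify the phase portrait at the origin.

A = [[-9,3],[-30,9]]; det(A-λI) = λ^2 + 9.
λ = 0 ± 3i: zero real part.

center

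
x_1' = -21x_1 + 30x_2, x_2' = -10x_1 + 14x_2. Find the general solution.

x_1(t) = -2K_1e^(-6t) + 3K_2e^(-t), x_2(t) = -K_1e^(-6t) + 2K_2e^(-t)

Coefficient matrix A = [[-21, 30], [-10, 14]].
Characteristic polynomial det(A - λI) = λ^2 + 7λ + 6 = 0.
Eigenvalues λ = -6, -1.
For λ=-6: (A-λI) row 1 is [-15, 30], so an eigenvector is (-2, -1).
For λ=-1: (A-λI) row 1 is [-20, 30], so an eigenvector is (3, 2).
General solution: K_1e^(-6t)(-2,-1) + K_2e^(-t)(3,2).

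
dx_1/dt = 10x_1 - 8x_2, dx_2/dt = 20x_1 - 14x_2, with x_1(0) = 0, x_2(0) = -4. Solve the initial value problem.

x_1(t) = 8e^(-2t)sin(4t), x_2(t) = 12e^(-2t)sin(4t) - 4e^(-2t)cos(4t)

Coefficient matrix A = [[10, -8], [20, -14]].
Characteristic polynomial det(A - λI) = λ^2 + 4λ + 20 = 0.
Eigenvalues λ = -2 ± 4i (complex conjugate pair).
For λ=-2+4i: an eigenvector is (1,2) - i(-1,-1) = (1 + i, 2 + i).
A real fundamental pair from Re and Im of e^((-2+4i)t)v: X_1 = e^(-2t)(cos(4t)·(1,2) + sin(4t)·(-1,-1)), X_2 = e^(-2t)(sin(4t)·(1,2) - cos(4t)·(-1,-1)).
General solution: C_1X_1 + C_2X_2.
Applying x_1(0)=0, x_2(0)=-4 gives C_1=-4, C_2=4.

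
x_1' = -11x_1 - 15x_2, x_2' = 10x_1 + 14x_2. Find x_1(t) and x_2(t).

x_1(t) = -3C_1e^(-t) + C_2e^(4t), x_2(t) = 2C_1e^(-t) - C_2e^(4t)

Coefficient matrix A = [[-11, -15], [10, 14]].
Characteristic polynomial det(A - λI) = λ^2 - 3λ - 4 = 0.
Eigenvalues λ = -1, 4.
For λ=-1: (A-λI) row 1 is [-10, -15], so an eigenvector is (-3, 2).
For λ=4: (A-λI) row 1 is [-15, -15], so an eigenvector is (1, -1).
General solution: C_1e^(-t)(-3,2) + C_2e^(4t)(1,-1).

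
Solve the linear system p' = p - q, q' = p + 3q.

Coefficient matrix A = [[1, -1], [1, 3]].
Characteristic polynomial det(A - λI) = λ^2 - 4λ + 4 = 0.
Single eigenvalue λ = 2 with algebraic multiplicity 2.
Eigenvector v = (-1,1); generalized eigenvector w with (A-λI)w=v is (3,-2).
General solution: e^(2t)[K_1·v + K_2·(t·v + w)].

p(t) = -K_1e^(2t) - K_2te^(2t) + 3K_2e^(2t), q(t) = K_1e^(2t) + K_2te^(2t) - 2K_2e^(2t)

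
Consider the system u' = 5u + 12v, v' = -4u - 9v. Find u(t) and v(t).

u(t) = 2K_1e^(-t) + 3K_2e^(-3t), v(t) = -K_1e^(-t) - 2K_2e^(-3t)

Coefficient matrix A = [[5, 12], [-4, -9]].
Characteristic polynomial det(A - λI) = λ^2 + 4λ + 3 = 0.
Eigenvalues λ = -1, -3.
For λ=-1: (A-λI) row 1 is [6, 12], so an eigenvector is (2, -1).
For λ=-3: (A-λI) row 1 is [8, 12], so an eigenvector is (3, -2).
General solution: K_1e^(-t)(2,-1) + K_2e^(-3t)(3,-2).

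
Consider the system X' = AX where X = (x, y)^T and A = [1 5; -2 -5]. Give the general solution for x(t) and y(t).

x(t) = 2c_1e^(-2t)sin(t) - c_1e^(-2t)cos(t) - c_2e^(-2t)sin(t) - 2c_2e^(-2t)cos(t), y(t) = -c_1e^(-2t)sin(t) + c_1e^(-2t)cos(t) + c_2e^(-2t)sin(t) + c_2e^(-2t)cos(t)

Coefficient matrix A = [[1, 5], [-2, -5]].
Characteristic polynomial det(A - λI) = λ^2 + 4λ + 5 = 0.
Eigenvalues λ = -2 ± i (complex conjugate pair).
For λ=-2+i: an eigenvector is (-1,1) - i(2,-1) = (-1 - 2i, 1 + i).
A real fundamental pair from Re and Im of e^((-2+i)t)v: X_1 = e^(-2t)(cos(t)·(-1,1) + sin(t)·(2,-1)), X_2 = e^(-2t)(sin(t)·(-1,1) - cos(t)·(2,-1)).
General solution: c_1X_1 + c_2X_2.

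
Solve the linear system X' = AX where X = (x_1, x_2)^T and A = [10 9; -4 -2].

Coefficient matrix A = [[10, 9], [-4, -2]].
Characteristic polynomial det(A - λI) = λ^2 - 8λ + 16 = 0.
Single eigenvalue λ = 4 with algebraic multiplicity 2.
Eigenvector v = (3,-2); generalized eigenvector w with (A-λI)w=v is (2,-1).
General solution: e^(4t)[K_1·v + K_2·(t·v + w)].

x_1(t) = 3K_1e^(4t) + 3K_2te^(4t) + 2K_2e^(4t), x_2(t) = -2K_1e^(4t) - 2K_2te^(4t) - K_2e^(4t)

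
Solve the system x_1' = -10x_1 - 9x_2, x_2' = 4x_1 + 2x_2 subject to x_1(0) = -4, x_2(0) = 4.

Coefficient matrix A = [[-10, -9], [4, 2]].
Characteristic polynomial det(A - λI) = λ^2 + 8λ + 16 = 0.
Single eigenvalue λ = -4 with algebraic multiplicity 2.
Eigenvector v = (-3,2); generalized eigenvector w with (A-λI)w=v is (2,-1).
General solution: e^(-4t)[c_1·v + c_2·(t·v + w)].
Applying x_1(0)=-4, x_2(0)=4 gives c_1=4, c_2=4.

x_1(t) = -12te^(-4t) - 4e^(-4t), x_2(t) = 8te^(-4t) + 4e^(-4t)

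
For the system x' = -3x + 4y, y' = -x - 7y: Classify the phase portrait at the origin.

A = [[-3,4],[-1,-7]]; det(A-λI) = λ^2 + 10λ + 25.
repeated λ = -5 with a single eigenvector.

stable improper node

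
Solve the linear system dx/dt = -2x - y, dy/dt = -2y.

Coefficient matrix A = [[-2, -1], [0, -2]].
Characteristic polynomial det(A - λI) = λ^2 + 4λ + 4 = 0.
Single eigenvalue λ = -2 with algebraic multiplicity 2.
Eigenvector v = (1,0); generalized eigenvector w with (A-λI)w=v is (1,-1).
General solution: e^(-2t)[C_1·v + C_2·(t·v + w)].

x(t) = C_1e^(-2t) + C_2te^(-2t) + C_2e^(-2t), y(t) = -C_2e^(-2t)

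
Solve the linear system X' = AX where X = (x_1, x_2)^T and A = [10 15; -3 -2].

Coefficient matrix A = [[10, 15], [-3, -2]].
Characteristic polynomial det(A - λI) = λ^2 - 8λ + 25 = 0.
Eigenvalues λ = 4 ± 3i (complex conjugate pair).
For λ=4+3i: an eigenvector is (-2,1) - i(1,0) = (-2 - i, 1).
A real fundamental pair from Re and Im of e^((4+3i)t)v: X_1 = e^(4t)(cos(3t)·(-2,1) + sin(3t)·(1,0)), X_2 = e^(4t)(sin(3t)·(-2,1) - cos(3t)·(1,0)).
General solution: c_1X_1 + c_2X_2.

x_1(t) = c_1e^(4t)sin(3t) - 2c_1e^(4t)cos(3t) - 2c_2e^(4t)sin(3t) - c_2e^(4t)cos(3t), x_2(t) = c_1e^(4t)cos(3t) + c_2e^(4t)sin(3t)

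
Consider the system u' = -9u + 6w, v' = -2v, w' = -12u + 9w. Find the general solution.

Coefficient matrix A = [[-9, 0, 6], [0, -2, 0], [-12, 0, 9]].
det(A - λI) = 0 gives eigenvalues λ = -3, -2, 3.
For λ=-3: eigenvector (1,0,1).
For λ=-2: eigenvector (0,1,0).
For λ=3: eigenvector (-1,0,-2).
General solution: c_1e^(-3t)(1,0,1) + c_2e^(-2t)(0,1,0) + c_3e^(3t)(-1,0,-2).

u(t) = c_1e^(-3t) - c_3e^(3t), v(t) = c_2e^(-2t), w(t) = c_1e^(-3t) - 2c_3e^(3t)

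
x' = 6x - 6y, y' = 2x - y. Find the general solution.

Coefficient matrix A = [[6, -6], [2, -1]].
Characteristic polynomial det(A - λI) = λ^2 - 5λ + 6 = 0.
Eigenvalues λ = 2, 3.
For λ=2: (A-λI) row 1 is [4, -6], so an eigenvector is (3, 2).
For λ=3: (A-λI) row 1 is [3, -6], so an eigenvector is (-2, -1).
General solution: c_1e^(2t)(3,2) + c_2e^(3t)(-2,-1).

x(t) = 3c_1e^(2t) - 2c_2e^(3t), y(t) = 2c_1e^(2t) - c_2e^(3t)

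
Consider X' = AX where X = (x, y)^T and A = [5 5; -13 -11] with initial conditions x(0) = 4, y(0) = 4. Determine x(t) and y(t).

x(t) = 52e^(-3t)sin(t) + 4e^(-3t)cos(t), y(t) = -84e^(-3t)sin(t) + 4e^(-3t)cos(t)

Coefficient matrix A = [[5, 5], [-13, -11]].
Characteristic polynomial det(A - λI) = λ^2 + 6λ + 10 = 0.
Eigenvalues λ = -3 ± i (complex conjugate pair).
For λ=-3+i: an eigenvector is (2,-3) - i(1,-2) = (2 - i, -3 + 2i).
A real fundamental pair from Re and Im of e^((-3+i)t)v: X_1 = e^(-3t)(cos(t)·(2,-3) + sin(t)·(1,-2)), X_2 = e^(-3t)(sin(t)·(2,-3) - cos(t)·(1,-2)).
General solution: K_1X_1 + K_2X_2.
Applying x(0)=4, y(0)=4 gives K_1=12, K_2=20.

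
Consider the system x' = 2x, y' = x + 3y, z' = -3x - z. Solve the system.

x(t) = K_1e^(2t), y(t) = -K_1e^(2t) + K_2e^(3t), z(t) = -K_1e^(2t) + K_3e^(-t)

Coefficient matrix A = [[2, 0, 0], [1, 3, 0], [-3, 0, -1]].
det(A - λI) = 0 gives eigenvalues λ = 2, 3, -1.
For λ=2: eigenvector (1,-1,-1).
For λ=3: eigenvector (0,1,0).
For λ=-1: eigenvector (0,0,1).
General solution: K_1e^(2t)(1,-1,-1) + K_2e^(3t)(0,1,0) + K_3e^(-t)(0,0,1).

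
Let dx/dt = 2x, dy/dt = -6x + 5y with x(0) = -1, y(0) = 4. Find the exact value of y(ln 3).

A = [[2,0],[-6,5]]; eigenvalues λ = 5, 2.
Eigenvectors: (0,1) for λ=5, (1,2) for λ=2.
From the initial condition, c_1 = 6, c_2 = -1.
y(ln 3) = (6)(3^5)(1) + (-1)(3^2)(2) = 1440.

1440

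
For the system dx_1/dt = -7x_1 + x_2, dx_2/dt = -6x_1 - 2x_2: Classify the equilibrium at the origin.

A = [[-7,1],[-6,-2]]; det(A-λI) = λ^2 + 9λ + 20.
λ = -4, -5: both negative.

stable node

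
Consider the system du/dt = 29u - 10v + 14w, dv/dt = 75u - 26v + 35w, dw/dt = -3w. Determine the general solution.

u(t) = 2c_1e^(4t) + c_2e^(-t) - 2c_3e^(-3t), v(t) = 5c_1e^(4t) + 3c_2e^(-t) - 5c_3e^(-3t), w(t) = c_3e^(-3t)

Coefficient matrix A = [[29, -10, 14], [75, -26, 35], [0, 0, -3]].
det(A - λI) = 0 gives eigenvalues λ = 4, -1, -3.
For λ=4: eigenvector (2,5,0).
For λ=-1: eigenvector (1,3,0).
For λ=-3: eigenvector (-2,-5,1).
General solution: c_1e^(4t)(2,5,0) + c_2e^(-t)(1,3,0) + c_3e^(-3t)(-2,-5,1).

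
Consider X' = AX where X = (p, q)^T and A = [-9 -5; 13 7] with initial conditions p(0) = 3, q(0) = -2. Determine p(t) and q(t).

p(t) = -14e^(-t)sin(t) + 3e^(-t)cos(t), q(t) = 23e^(-t)sin(t) - 2e^(-t)cos(t)

Coefficient matrix A = [[-9, -5], [13, 7]].
Characteristic polynomial det(A - λI) = λ^2 + 2λ + 2 = 0.
Eigenvalues λ = -1 ± i (complex conjugate pair).
For λ=-1+i: an eigenvector is (1,-2) - i(2,-3) = (1 - 2i, -2 + 3i).
A real fundamental pair from Re and Im of e^((-1+i)t)v: X_1 = e^(-t)(cos(t)·(1,-2) + sin(t)·(2,-3)), X_2 = e^(-t)(sin(t)·(1,-2) - cos(t)·(2,-3)).
General solution: c_1X_1 + c_2X_2.
Applying p(0)=3, q(0)=-2 gives c_1=-5, c_2=-4.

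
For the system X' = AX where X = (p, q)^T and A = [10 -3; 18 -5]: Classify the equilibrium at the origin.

A = [[10,-3],[18,-5]]; det(A-λI) = λ^2 - 5λ + 4.
λ = 4, 1: both positive.

unstable node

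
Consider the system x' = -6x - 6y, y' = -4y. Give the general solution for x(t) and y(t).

Coefficient matrix A = [[-6, -6], [0, -4]].
Characteristic polynomial det(A - λI) = λ^2 + 10λ + 24 = 0.
Eigenvalues λ = -4, -6.
For λ=-4: (A-λI) row 1 is [-2, -6], so an eigenvector is (3, -1).
For λ=-6: (A-λI) row 1 is [0, -6], so an eigenvector is (1, 0).
General solution: C_1e^(-4t)(3,-1) + C_2e^(-6t)(1,0).

x(t) = 3C_1e^(-4t) + C_2e^(-6t), y(t) = -C_1e^(-4t)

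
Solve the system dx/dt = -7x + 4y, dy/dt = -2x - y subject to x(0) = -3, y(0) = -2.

Coefficient matrix A = [[-7, 4], [-2, -1]].
Characteristic polynomial det(A - λI) = λ^2 + 8λ + 15 = 0.
Eigenvalues λ = -3, -5.
For λ=-3: (A-λI) row 1 is [-4, 4], so an eigenvector is (-1, -1).
For λ=-5: (A-λI) row 1 is [-2, 4], so an eigenvector is (2, 1).
General solution: c_1e^(-3t)(-1,-1) + c_2e^(-5t)(2,1).
Applying x(0)=-3, y(0)=-2 gives c_1=1, c_2=-1.

x(t) = -e^(-3t) - 2e^(-5t), y(t) = -e^(-3t) - e^(-5t)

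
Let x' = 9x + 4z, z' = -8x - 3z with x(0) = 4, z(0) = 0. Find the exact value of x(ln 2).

A = [[9,4],[-8,-3]]; eigenvalues λ = 1, 5.
Eigenvectors: (-1,2) for λ=1, (-1,1) for λ=5.
From the initial condition, c_1 = 4, c_2 = -8.
x(ln 2) = (4)(2^1)(-1) + (-8)(2^5)(-1) = 248.

248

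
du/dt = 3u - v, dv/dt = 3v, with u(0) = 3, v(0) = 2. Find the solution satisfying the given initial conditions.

Coefficient matrix A = [[3, -1], [0, 3]].
Characteristic polynomial det(A - λI) = λ^2 - 6λ + 9 = 0.
Single eigenvalue λ = 3 with algebraic multiplicity 2.
Eigenvector v = (-1,0); generalized eigenvector w with (A-λI)w=v is (2,1).
General solution: e^(3t)[C_1·v + C_2·(t·v + w)].
Applying u(0)=3, v(0)=2 gives C_1=1, C_2=2.

u(t) = -2te^(3t) + 3e^(3t), v(t) = 2e^(3t)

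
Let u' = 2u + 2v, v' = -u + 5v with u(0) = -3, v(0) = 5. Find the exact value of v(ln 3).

837

A = [[2,2],[-1,5]]; eigenvalues λ = 3, 4.
Eigenvectors: (-2,-1) for λ=3, (1,1) for λ=4.
From the initial condition, c_1 = 8, c_2 = 13.
v(ln 3) = (8)(3^3)(-1) + (13)(3^4)(1) = 837.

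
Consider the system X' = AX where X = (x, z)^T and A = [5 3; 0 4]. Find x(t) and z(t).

Coefficient matrix A = [[5, 3], [0, 4]].
Characteristic polynomial det(A - λI) = λ^2 - 9λ + 20 = 0.
Eigenvalues λ = 4, 5.
For λ=4: (A-λI) row 1 is [1, 3], so an eigenvector is (3, -1).
For λ=5: (A-λI) row 1 is [0, 3], so an eigenvector is (-1, 0).
General solution: C_1e^(4t)(3,-1) + C_2e^(5t)(-1,0).

x(t) = 3C_1e^(4t) - C_2e^(5t), z(t) = -C_1e^(4t)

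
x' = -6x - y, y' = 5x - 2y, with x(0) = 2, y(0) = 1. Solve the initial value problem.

Coefficient matrix A = [[-6, -1], [5, -2]].
Characteristic polynomial det(A - λI) = λ^2 + 8λ + 17 = 0.
Eigenvalues λ = -4 ± i (complex conjugate pair).
For λ=-4+i: an eigenvector is (0,1) - i(-1,2) = (0 + i, 1 - 2i).
A real fundamental pair from Re and Im of e^((-4+i)t)v: X_1 = e^(-4t)(cos(t)·(0,1) + sin(t)·(-1,2)), X_2 = e^(-4t)(sin(t)·(0,1) - cos(t)·(-1,2)).
General solution: C_1X_1 + C_2X_2.
Applying x(0)=2, y(0)=1 gives C_1=5, C_2=2.

x(t) = -5e^(-4t)sin(t) + 2e^(-4t)cos(t), y(t) = 12e^(-4t)sin(t) + e^(-4t)cos(t)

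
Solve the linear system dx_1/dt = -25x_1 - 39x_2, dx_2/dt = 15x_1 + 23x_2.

x_1(t) = 3c_1e^(-t)sin(3t) - 2c_1e^(-t)cos(3t) - 2c_2e^(-t)sin(3t) - 3c_2e^(-t)cos(3t), x_2(t) = -2c_1e^(-t)sin(3t) + c_1e^(-t)cos(3t) + c_2e^(-t)sin(3t) + 2c_2e^(-t)cos(3t)

Coefficient matrix A = [[-25, -39], [15, 23]].
Characteristic polynomial det(A - λI) = λ^2 + 2λ + 10 = 0.
Eigenvalues λ = -1 ± 3i (complex conjugate pair).
For λ=-1+3i: an eigenvector is (-2,1) - i(3,-2) = (-2 - 3i, 1 + 2i).
A real fundamental pair from Re and Im of e^((-1+3i)t)v: X_1 = e^(-t)(cos(3t)·(-2,1) + sin(3t)·(3,-2)), X_2 = e^(-t)(sin(3t)·(-2,1) - cos(3t)·(3,-2)).
General solution: c_1X_1 + c_2X_2.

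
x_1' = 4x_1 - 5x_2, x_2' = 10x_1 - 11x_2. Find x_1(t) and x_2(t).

Coefficient matrix A = [[4, -5], [10, -11]].
Characteristic polynomial det(A - λI) = λ^2 + 7λ + 6 = 0.
Eigenvalues λ = -6, -1.
For λ=-6: (A-λI) row 1 is [10, -5], so an eigenvector is (-1, -2).
For λ=-1: (A-λI) row 1 is [5, -5], so an eigenvector is (-1, -1).
General solution: c_1e^(-6t)(-1,-2) + c_2e^(-t)(-1,-1).

x_1(t) = -c_1e^(-6t) - c_2e^(-t), x_2(t) = -2c_1e^(-6t) - c_2e^(-t)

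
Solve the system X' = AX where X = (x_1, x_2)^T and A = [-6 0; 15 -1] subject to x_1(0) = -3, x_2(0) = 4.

x_1(t) = -3e^(-6t), x_2(t) = -5e^(-t) + 9e^(-6t)

Coefficient matrix A = [[-6, 0], [15, -1]].
Characteristic polynomial det(A - λI) = λ^2 + 7λ + 6 = 0.
Eigenvalues λ = -1, -6.
For λ=-1: (A-λI) row 1 is [-5, 0], so an eigenvector is (0, -1).
For λ=-6: (A-λI) row 2 is [15, 5], so an eigenvector is (1, -3).
General solution: K_1e^(-t)(0,-1) + K_2e^(-6t)(1,-3).
Applying x_1(0)=-3, x_2(0)=4 gives K_1=5, K_2=-3.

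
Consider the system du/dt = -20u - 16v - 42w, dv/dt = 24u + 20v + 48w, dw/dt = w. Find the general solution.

Coefficient matrix A = [[-20, -16, -42], [24, 20, 48], [0, 0, 1]].
det(A - λI) = 0 gives eigenvalues λ = -4, 4, 1.
For λ=-4: eigenvector (1,-1,0).
For λ=4: eigenvector (-2,3,0).
For λ=1: eigenvector (-2,0,1).
General solution: c_1e^(-4t)(1,-1,0) + c_2e^(4t)(-2,3,0) + c_3e^(t)(-2,0,1).

u(t) = c_1e^(-4t) - 2c_2e^(4t) - 2c_3e^(t), v(t) = -c_1e^(-4t) + 3c_2e^(4t), w(t) = c_3e^(t)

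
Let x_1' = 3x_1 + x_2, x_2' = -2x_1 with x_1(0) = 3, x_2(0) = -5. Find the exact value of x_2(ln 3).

-21

A = [[3,1],[-2,0]]; eigenvalues λ = 2, 1.
Eigenvectors: (1,-1) for λ=2, (1,-2) for λ=1.
From the initial condition, c_1 = 1, c_2 = 2.
x_2(ln 3) = (1)(3^2)(-1) + (2)(3^1)(-2) = -21.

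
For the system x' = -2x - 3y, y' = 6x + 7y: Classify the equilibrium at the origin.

A = [[-2,-3],[6,7]]; det(A-λI) = λ^2 - 5λ + 4.
λ = 1, 4: both positive.

unstable node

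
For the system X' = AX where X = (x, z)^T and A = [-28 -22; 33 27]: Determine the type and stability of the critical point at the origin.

saddle

A = [[-28,-22],[33,27]]; det(A-λI) = λ^2 + λ - 30.
λ = -6, 5: opposite signs.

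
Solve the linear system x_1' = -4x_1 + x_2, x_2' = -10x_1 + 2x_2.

x_1(t) = C_1e^(-t)sin(t) - C_2e^(-t)cos(t), x_2(t) = 3C_1e^(-t)sin(t) + C_1e^(-t)cos(t) + C_2e^(-t)sin(t) - 3C_2e^(-t)cos(t)

Coefficient matrix A = [[-4, 1], [-10, 2]].
Characteristic polynomial det(A - λI) = λ^2 + 2λ + 2 = 0.
Eigenvalues λ = -1 ± i (complex conjugate pair).
For λ=-1+i: an eigenvector is (0,1) - i(1,3) = (0 - i, 1 - 3i).
A real fundamental pair from Re and Im of e^((-1+i)t)v: X_1 = e^(-t)(cos(t)·(0,1) + sin(t)·(1,3)), X_2 = e^(-t)(sin(t)·(0,1) - cos(t)·(1,3)).
General solution: C_1X_1 + C_2X_2.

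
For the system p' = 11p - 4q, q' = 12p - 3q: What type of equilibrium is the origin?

unstable node

A = [[11,-4],[12,-3]]; det(A-λI) = λ^2 - 8λ + 15.
λ = 5, 3: both positive.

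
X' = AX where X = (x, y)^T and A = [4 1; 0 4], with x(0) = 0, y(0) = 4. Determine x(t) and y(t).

x(t) = 4te^(4t), y(t) = 4e^(4t)

Coefficient matrix A = [[4, 1], [0, 4]].
Characteristic polynomial det(A - λI) = λ^2 - 8λ + 16 = 0.
Single eigenvalue λ = 4 with algebraic multiplicity 2.
Eigenvector v = (-1,0); generalized eigenvector w with (A-λI)w=v is (-3,-1).
General solution: e^(4t)[C_1·v + C_2·(t·v + w)].
Applying x(0)=0, y(0)=4 gives C_1=12, C_2=-4.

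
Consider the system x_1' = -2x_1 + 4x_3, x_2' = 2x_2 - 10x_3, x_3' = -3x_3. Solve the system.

x_1(t) = c_2e^(-2t) - 4c_3e^(-3t), x_2(t) = c_1e^(2t) + 2c_3e^(-3t), x_3(t) = c_3e^(-3t)

Coefficient matrix A = [[-2, 0, 4], [0, 2, -10], [0, 0, -3]].
det(A - λI) = 0 gives eigenvalues λ = 2, -2, -3.
For λ=2: eigenvector (0,1,0).
For λ=-2: eigenvector (1,0,0).
For λ=-3: eigenvector (-4,2,1).
General solution: c_1e^(2t)(0,1,0) + c_2e^(-2t)(1,0,0) + c_3e^(-3t)(-4,2,1).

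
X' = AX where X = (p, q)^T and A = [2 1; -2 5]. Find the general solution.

p(t) = K_1e^(4t) + K_2e^(3t), q(t) = 2K_1e^(4t) + K_2e^(3t)

Coefficient matrix A = [[2, 1], [-2, 5]].
Characteristic polynomial det(A - λI) = λ^2 - 7λ + 12 = 0.
Eigenvalues λ = 4, 3.
For λ=4: (A-λI) row 1 is [-2, 1], so an eigenvector is (1, 2).
For λ=3: (A-λI) row 1 is [-1, 1], so an eigenvector is (1, 1).
General solution: K_1e^(4t)(1,2) + K_2e^(3t)(1,1).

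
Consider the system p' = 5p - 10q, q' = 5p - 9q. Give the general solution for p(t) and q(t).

Coefficient matrix A = [[5, -10], [5, -9]].
Characteristic polynomial det(A - λI) = λ^2 + 4λ + 5 = 0.
Eigenvalues λ = -2 ± i (complex conjugate pair).
For λ=-2+i: an eigenvector is (-3,-2) - i(-1,-1) = (-3 + i, -2 + i).
A real fundamental pair from Re and Im of e^((-2+i)t)v: X_1 = e^(-2t)(cos(t)·(-3,-2) + sin(t)·(-1,-1)), X_2 = e^(-2t)(sin(t)·(-3,-2) - cos(t)·(-1,-1)).
General solution: K_1X_1 + K_2X_2.

p(t) = -K_1e^(-2t)sin(t) - 3K_1e^(-2t)cos(t) - 3K_2e^(-2t)sin(t) + K_2e^(-2t)cos(t), q(t) = -K_1e^(-2t)sin(t) - 2K_1e^(-2t)cos(t) - 2K_2e^(-2t)sin(t) + K_2e^(-2t)cos(t)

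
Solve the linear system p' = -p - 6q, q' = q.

p(t) = c_1e^(-t) + 3c_2e^(t), q(t) = -c_2e^(t)

Coefficient matrix A = [[-1, -6], [0, 1]].
Characteristic polynomial det(A - λI) = λ^2 - 1 = 0.
Eigenvalues λ = -1, 1.
For λ=-1: (A-λI) row 1 is [0, -6], so an eigenvector is (1, 0).
For λ=1: (A-λI) row 1 is [-2, -6], so an eigenvector is (3, -1).
General solution: c_1e^(-t)(1,0) + c_2e^(t)(3,-1).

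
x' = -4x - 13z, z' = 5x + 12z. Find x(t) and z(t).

x(t) = -3K_1e^(4t)sin(t) + 2K_1e^(4t)cos(t) + 2K_2e^(4t)sin(t) + 3K_2e^(4t)cos(t), z(t) = 2K_1e^(4t)sin(t) - K_1e^(4t)cos(t) - K_2e^(4t)sin(t) - 2K_2e^(4t)cos(t)

Coefficient matrix A = [[-4, -13], [5, 12]].
Characteristic polynomial det(A - λI) = λ^2 - 8λ + 17 = 0.
Eigenvalues λ = 4 ± i (complex conjugate pair).
For λ=4+i: an eigenvector is (2,-1) - i(-3,2) = (2 + 3i, -1 - 2i).
A real fundamental pair from Re and Im of e^((4+i)t)v: X_1 = e^(4t)(cos(t)·(2,-1) + sin(t)·(-3,2)), X_2 = e^(4t)(sin(t)·(2,-1) - cos(t)·(-3,2)).
General solution: K_1X_1 + K_2X_2.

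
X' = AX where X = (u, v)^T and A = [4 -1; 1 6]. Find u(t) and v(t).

u(t) = -K_1e^(5t) - K_2te^(5t) + 2K_2e^(5t), v(t) = K_1e^(5t) + K_2te^(5t) - K_2e^(5t)

Coefficient matrix A = [[4, -1], [1, 6]].
Characteristic polynomial det(A - λI) = λ^2 - 10λ + 25 = 0.
Single eigenvalue λ = 5 with algebraic multiplicity 2.
Eigenvector v = (-1,1); generalized eigenvector w with (A-λI)w=v is (2,-1).
General solution: e^(5t)[K_1·v + K_2·(t·v + w)].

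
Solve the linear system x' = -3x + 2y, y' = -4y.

x(t) = c_1e^(-3t) - 2c_2e^(-4t), y(t) = c_2e^(-4t)

Coefficient matrix A = [[-3, 2], [0, -4]].
Characteristic polynomial det(A - λI) = λ^2 + 7λ + 12 = 0.
Eigenvalues λ = -3, -4.
For λ=-3: (A-λI) row 1 is [0, 2], so an eigenvector is (1, 0).
For λ=-4: (A-λI) row 1 is [1, 2], so an eigenvector is (-2, 1).
General solution: c_1e^(-3t)(1,0) + c_2e^(-4t)(-2,1).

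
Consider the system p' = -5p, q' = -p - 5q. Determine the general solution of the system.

Coefficient matrix A = [[-5, 0], [-1, -5]].
Characteristic polynomial det(A - λI) = λ^2 + 10λ + 25 = 0.
Single eigenvalue λ = -5 with algebraic multiplicity 2.
Eigenvector v = (0,1); generalized eigenvector w with (A-λI)w=v is (-1,1).
General solution: e^(-5t)[c_1·v + c_2·(t·v + w)].

p(t) = -c_2e^(-5t), q(t) = c_1e^(-5t) + c_2te^(-5t) + c_2e^(-5t)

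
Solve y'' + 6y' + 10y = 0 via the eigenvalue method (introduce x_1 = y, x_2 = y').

Let x_1 = y, x_2 = y'. Then x_1' = x_2 and x_2' = -10x_1 - 6x_2.
A = [[0,1],[-10,-6]]; det(A-λI) = λ^2 + 6λ + 10.
Eigenvalues λ = -3 ± i.

y(t) = c_1e^(-3t)cos(t) + c_2e^(-3t)sin(t)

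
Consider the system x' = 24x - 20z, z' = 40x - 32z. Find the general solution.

Coefficient matrix A = [[24, -20], [40, -32]].
Characteristic polynomial det(A - λI) = λ^2 + 8λ + 32 = 0.
Eigenvalues λ = -4 ± 4i (complex conjugate pair).
For λ=-4+4i: an eigenvector is (-1,-1) - i(-2,-3) = (-1 + 2i, -1 + 3i).
A real fundamental pair from Re and Im of e^((-4+4i)t)v: X_1 = e^(-4t)(cos(4t)·(-1,-1) + sin(4t)·(-2,-3)), X_2 = e^(-4t)(sin(4t)·(-1,-1) - cos(4t)·(-2,-3)).
General solution: K_1X_1 + K_2X_2.

x(t) = -2K_1e^(-4t)sin(4t) - K_1e^(-4t)cos(4t) - K_2e^(-4t)sin(4t) + 2K_2e^(-4t)cos(4t), z(t) = -3K_1e^(-4t)sin(4t) - K_1e^(-4t)cos(4t) - K_2e^(-4t)sin(4t) + 3K_2e^(-4t)cos(4t)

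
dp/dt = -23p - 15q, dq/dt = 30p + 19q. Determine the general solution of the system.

p(t) = -2c_1e^(-2t)sin(3t) + c_1e^(-2t)cos(3t) + c_2e^(-2t)sin(3t) + 2c_2e^(-2t)cos(3t), q(t) = 3c_1e^(-2t)sin(3t) - c_1e^(-2t)cos(3t) - c_2e^(-2t)sin(3t) - 3c_2e^(-2t)cos(3t)

Coefficient matrix A = [[-23, -15], [30, 19]].
Characteristic polynomial det(A - λI) = λ^2 + 4λ + 13 = 0.
Eigenvalues λ = -2 ± 3i (complex conjugate pair).
For λ=-2+3i: an eigenvector is (1,-1) - i(-2,3) = (1 + 2i, -1 - 3i).
A real fundamental pair from Re and Im of e^((-2+3i)t)v: X_1 = e^(-2t)(cos(3t)·(1,-1) + sin(3t)·(-2,3)), X_2 = e^(-2t)(sin(3t)·(1,-1) - cos(3t)·(-2,3)).
General solution: c_1X_1 + c_2X_2.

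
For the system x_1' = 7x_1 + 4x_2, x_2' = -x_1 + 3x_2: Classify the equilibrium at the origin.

unstable improper node

A = [[7,4],[-1,3]]; det(A-λI) = λ^2 - 10λ + 25.
repeated λ = 5 with a single eigenvector.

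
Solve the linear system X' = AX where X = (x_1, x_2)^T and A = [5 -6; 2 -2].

Coefficient matrix A = [[5, -6], [2, -2]].
Characteristic polynomial det(A - λI) = λ^2 - 3λ + 2 = 0.
Eigenvalues λ = 1, 2.
For λ=1: (A-λI) row 1 is [4, -6], so an eigenvector is (-3, -2).
For λ=2: (A-λI) row 1 is [3, -6], so an eigenvector is (-2, -1).
General solution: c_1e^(t)(-3,-2) + c_2e^(2t)(-2,-1).

x_1(t) = -3c_1e^(t) - 2c_2e^(2t), x_2(t) = -2c_1e^(t) - c_2e^(2t)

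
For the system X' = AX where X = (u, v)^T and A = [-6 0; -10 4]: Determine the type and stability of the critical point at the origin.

A = [[-6,0],[-10,4]]; det(A-λI) = λ^2 + 2λ - 24.
λ = -6, 4: opposite signs.

saddle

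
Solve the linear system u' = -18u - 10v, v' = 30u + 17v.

Coefficient matrix A = [[-18, -10], [30, 17]].
Characteristic polynomial det(A - λI) = λ^2 + λ - 6 = 0.
Eigenvalues λ = -3, 2.
For λ=-3: (A-λI) row 1 is [-15, -10], so an eigenvector is (2, -3).
For λ=2: (A-λI) row 1 is [-20, -10], so an eigenvector is (-1, 2).
General solution: C_1e^(-3t)(2,-3) + C_2e^(2t)(-1,2).

u(t) = 2C_1e^(-3t) - C_2e^(2t), v(t) = -3C_1e^(-3t) + 2C_2e^(2t)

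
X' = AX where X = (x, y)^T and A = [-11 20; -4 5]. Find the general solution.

Coefficient matrix A = [[-11, 20], [-4, 5]].
Characteristic polynomial det(A - λI) = λ^2 + 6λ + 25 = 0.
Eigenvalues λ = -3 ± 4i (complex conjugate pair).
For λ=-3+4i: an eigenvector is (-1,0) - i(2,1) = (-1 - 2i, 0 - i).
A real fundamental pair from Re and Im of e^((-3+4i)t)v: X_1 = e^(-3t)(cos(4t)·(-1,0) + sin(4t)·(2,1)), X_2 = e^(-3t)(sin(4t)·(-1,0) - cos(4t)·(2,1)).
General solution: c_1X_1 + c_2X_2.

x(t) = 2c_1e^(-3t)sin(4t) - c_1e^(-3t)cos(4t) - c_2e^(-3t)sin(4t) - 2c_2e^(-3t)cos(4t), y(t) = c_1e^(-3t)sin(4t) - c_2e^(-3t)cos(4t)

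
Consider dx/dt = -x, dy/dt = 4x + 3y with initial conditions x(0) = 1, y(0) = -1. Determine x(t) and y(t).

Coefficient matrix A = [[-1, 0], [4, 3]].
Characteristic polynomial det(A - λI) = λ^2 - 2λ - 3 = 0.
Eigenvalues λ = -1, 3.
For λ=-1: (A-λI) row 2 is [4, 4], so an eigenvector is (-1, 1).
For λ=3: (A-λI) row 1 is [-4, 0], so an eigenvector is (0, -1).
General solution: K_1e^(-t)(-1,1) + K_2e^(3t)(0,-1).
Applying x(0)=1, y(0)=-1 gives K_1=-1, K_2=0.

x(t) = e^(-t), y(t) = -e^(-t)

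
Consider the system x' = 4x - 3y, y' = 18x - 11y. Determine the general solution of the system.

Coefficient matrix A = [[4, -3], [18, -11]].
Characteristic polynomial det(A - λI) = λ^2 + 7λ + 10 = 0.
Eigenvalues λ = -5, -2.
For λ=-5: (A-λI) row 1 is [9, -3], so an eigenvector is (1, 3).
For λ=-2: (A-λI) row 1 is [6, -3], so an eigenvector is (1, 2).
General solution: c_1e^(-5t)(1,3) + c_2e^(-2t)(1,2).

x(t) = c_1e^(-5t) + c_2e^(-2t), y(t) = 3c_1e^(-5t) + 2c_2e^(-2t)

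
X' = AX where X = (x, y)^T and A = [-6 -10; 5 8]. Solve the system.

Coefficient matrix A = [[-6, -10], [5, 8]].
Characteristic polynomial det(A - λI) = λ^2 - 2λ + 2 = 0.
Eigenvalues λ = 1 ± i (complex conjugate pair).
For λ=1+i: an eigenvector is (-1,1) - i(-3,2) = (-1 + 3i, 1 - 2i).
A real fundamental pair from Re and Im of e^((1+i)t)v: X_1 = e^(t)(cos(t)·(-1,1) + sin(t)·(-3,2)), X_2 = e^(t)(sin(t)·(-1,1) - cos(t)·(-3,2)).
General solution: K_1X_1 + K_2X_2.

x(t) = -3K_1e^(t)sin(t) - K_1e^(t)cos(t) - K_2e^(t)sin(t) + 3K_2e^(t)cos(t), y(t) = 2K_1e^(t)sin(t) + K_1e^(t)cos(t) + K_2e^(t)sin(t) - 2K_2e^(t)cos(t)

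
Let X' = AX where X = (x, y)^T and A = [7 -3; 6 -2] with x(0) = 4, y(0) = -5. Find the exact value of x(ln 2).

A = [[7,-3],[6,-2]]; eigenvalues λ = 4, 1.
Eigenvectors: (-1,-1) for λ=4, (-1,-2) for λ=1.
From the initial condition, c_1 = -13, c_2 = 9.
x(ln 2) = (-13)(2^4)(-1) + (9)(2^1)(-1) = 190.

190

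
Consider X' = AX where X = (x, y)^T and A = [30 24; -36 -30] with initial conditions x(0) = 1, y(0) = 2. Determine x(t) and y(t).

x(t) = 7e^(6t) - 6e^(-6t), y(t) = -7e^(6t) + 9e^(-6t)

Coefficient matrix A = [[30, 24], [-36, -30]].
Characteristic polynomial det(A - λI) = λ^2 - 36 = 0.
Eigenvalues λ = 6, -6.
For λ=6: (A-λI) row 1 is [24, 24], so an eigenvector is (1, -1).
For λ=-6: (A-λI) row 1 is [36, 24], so an eigenvector is (2, -3).
General solution: C_1e^(6t)(1,-1) + C_2e^(-6t)(2,-3).
Applying x(0)=1, y(0)=2 gives C_1=7, C_2=-3.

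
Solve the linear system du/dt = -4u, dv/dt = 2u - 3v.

u(t) = -c_1e^(-4t), v(t) = 2c_1e^(-4t) - c_2e^(-3t)

Coefficient matrix A = [[-4, 0], [2, -3]].
Characteristic polynomial det(A - λI) = λ^2 + 7λ + 12 = 0.
Eigenvalues λ = -4, -3.
For λ=-4: (A-λI) row 2 is [2, 1], so an eigenvector is (-1, 2).
For λ=-3: (A-λI) row 1 is [-1, 0], so an eigenvector is (0, -1).
General solution: c_1e^(-4t)(-1,2) + c_2e^(-3t)(0,-1).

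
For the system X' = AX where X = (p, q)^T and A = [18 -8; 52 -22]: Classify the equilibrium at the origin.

stable spiral

A = [[18,-8],[52,-22]]; det(A-λI) = λ^2 + 4λ + 20.
λ = -2 ± 4i: negative real part.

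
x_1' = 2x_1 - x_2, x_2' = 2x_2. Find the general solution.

Coefficient matrix A = [[2, -1], [0, 2]].
Characteristic polynomial det(A - λI) = λ^2 - 4λ + 4 = 0.
Single eigenvalue λ = 2 with algebraic multiplicity 2.
Eigenvector v = (-1,0); generalized eigenvector w with (A-λI)w=v is (3,1).
General solution: e^(2t)[c_1·v + c_2·(t·v + w)].

x_1(t) = -c_1e^(2t) - c_2te^(2t) + 3c_2e^(2t), x_2(t) = c_2e^(2t)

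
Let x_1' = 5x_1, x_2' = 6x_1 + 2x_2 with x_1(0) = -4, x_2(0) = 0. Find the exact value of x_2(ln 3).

A = [[5,0],[6,2]]; eigenvalues λ = 5, 2.
Eigenvectors: (1,2) for λ=5, (0,1) for λ=2.
From the initial condition, c_1 = -4, c_2 = 8.
x_2(ln 3) = (-4)(3^5)(2) + (8)(3^2)(1) = -1872.

-1872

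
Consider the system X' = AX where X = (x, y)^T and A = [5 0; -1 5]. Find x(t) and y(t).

x(t) = C_2e^(5t), y(t) = -C_1e^(5t) - C_2te^(5t) + 3C_2e^(5t)

Coefficient matrix A = [[5, 0], [-1, 5]].
Characteristic polynomial det(A - λI) = λ^2 - 10λ + 25 = 0.
Single eigenvalue λ = 5 with algebraic multiplicity 2.
Eigenvector v = (0,-1); generalized eigenvector w with (A-λI)w=v is (1,3).
General solution: e^(5t)[C_1·v + C_2·(t·v + w)].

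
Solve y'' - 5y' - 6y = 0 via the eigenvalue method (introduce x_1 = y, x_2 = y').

y(t) = K_1e^(6t) + K_2e^(-t)

Let x_1 = y, x_2 = y'. Then x_1' = x_2 and x_2' = 6x_1 + 5x_2.
A = [[0,1],[6,5]]; det(A-λI) = λ^2 - 5λ - 6.
Eigenvalues λ = 6, -1 with eigenvectors (1,6), (1,-1).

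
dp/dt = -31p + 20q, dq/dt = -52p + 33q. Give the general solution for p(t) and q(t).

Coefficient matrix A = [[-31, 20], [-52, 33]].
Characteristic polynomial det(A - λI) = λ^2 - 2λ + 17 = 0.
Eigenvalues λ = 1 ± 4i (complex conjugate pair).
For λ=1+4i: an eigenvector is (2,3) - i(-1,-2) = (2 + i, 3 + 2i).
A real fundamental pair from Re and Im of e^((1+4i)t)v: X_1 = e^(t)(cos(4t)·(2,3) + sin(4t)·(-1,-2)), X_2 = e^(t)(sin(4t)·(2,3) - cos(4t)·(-1,-2)).
General solution: C_1X_1 + C_2X_2.

p(t) = -C_1e^(t)sin(4t) + 2C_1e^(t)cos(4t) + 2C_2e^(t)sin(4t) + C_2e^(t)cos(4t), q(t) = -2C_1e^(t)sin(4t) + 3C_1e^(t)cos(4t) + 3C_2e^(t)sin(4t) + 2C_2e^(t)cos(4t)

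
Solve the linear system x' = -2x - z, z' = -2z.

Coefficient matrix A = [[-2, -1], [0, -2]].
Characteristic polynomial det(A - λI) = λ^2 + 4λ + 4 = 0.
Single eigenvalue λ = -2 with algebraic multiplicity 2.
Eigenvector v = (1,0); generalized eigenvector w with (A-λI)w=v is (2,-1).
General solution: e^(-2t)[c_1·v + c_2·(t·v + w)].

x(t) = c_1e^(-2t) + c_2te^(-2t) + 2c_2e^(-2t), z(t) = -c_2e^(-2t)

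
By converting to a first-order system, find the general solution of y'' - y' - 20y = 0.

y(t) = K_1e^(5t) + K_2e^(-4t)

Let x_1 = y, x_2 = y'. Then x_1' = x_2 and x_2' = 20x_1 + x_2.
A = [[0,1],[20,1]]; det(A-λI) = λ^2 - λ - 20.
Eigenvalues λ = 5, -4 with eigenvectors (1,5), (1,-4).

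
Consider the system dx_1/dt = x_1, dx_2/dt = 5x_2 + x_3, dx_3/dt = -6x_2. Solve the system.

x_1(t) = c_1e^(t), x_2(t) = -c_2e^(3t) + c_3e^(2t), x_3(t) = 2c_2e^(3t) - 3c_3e^(2t)

Coefficient matrix A = [[1, 0, 0], [0, 5, 1], [0, -6, 0]].
det(A - λI) = 0 gives eigenvalues λ = 1, 3, 2.
For λ=1: eigenvector (1,0,0).
For λ=3: eigenvector (0,-1,2).
For λ=2: eigenvector (0,1,-3).
General solution: c_1e^(t)(1,0,0) + c_2e^(3t)(0,-1,2) + c_3e^(2t)(0,1,-3).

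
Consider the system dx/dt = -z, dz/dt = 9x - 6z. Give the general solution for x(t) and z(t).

x(t) = K_1e^(-3t) + K_2te^(-3t) + K_2e^(-3t), z(t) = 3K_1e^(-3t) + 3K_2te^(-3t) + 2K_2e^(-3t)

Coefficient matrix A = [[0, -1], [9, -6]].
Characteristic polynomial det(A - λI) = λ^2 + 6λ + 9 = 0.
Single eigenvalue λ = -3 with algebraic multiplicity 2.
Eigenvector v = (1,3); generalized eigenvector w with (A-λI)w=v is (1,2).
General solution: e^(-3t)[K_1·v + K_2·(t·v + w)].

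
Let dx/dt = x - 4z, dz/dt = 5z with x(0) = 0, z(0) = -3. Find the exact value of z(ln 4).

A = [[1,-4],[0,5]]; eigenvalues λ = 1, 5.
Eigenvectors: (-1,0) for λ=1, (1,-1) for λ=5.
From the initial condition, c_1 = 3, c_2 = 3.
z(ln 4) = (3)(4^1)(0) + (3)(4^5)(-1) = -3072.

-3072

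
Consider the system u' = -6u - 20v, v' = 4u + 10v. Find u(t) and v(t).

u(t) = -K_1e^(2t)sin(4t) - 2K_1e^(2t)cos(4t) - 2K_2e^(2t)sin(4t) + K_2e^(2t)cos(4t), v(t) = K_1e^(2t)cos(4t) + K_2e^(2t)sin(4t)

Coefficient matrix A = [[-6, -20], [4, 10]].
Characteristic polynomial det(A - λI) = λ^2 - 4λ + 20 = 0.
Eigenvalues λ = 2 ± 4i (complex conjugate pair).
For λ=2+4i: an eigenvector is (-2,1) - i(-1,0) = (-2 + i, 1).
A real fundamental pair from Re and Im of e^((2+4i)t)v: X_1 = e^(2t)(cos(4t)·(-2,1) + sin(4t)·(-1,0)), X_2 = e^(2t)(sin(4t)·(-2,1) - cos(4t)·(-1,0)).
General solution: K_1X_1 + K_2X_2.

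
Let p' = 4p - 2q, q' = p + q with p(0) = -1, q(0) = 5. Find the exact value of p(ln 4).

A = [[4,-2],[1,1]]; eigenvalues λ = 2, 3.
Eigenvectors: (1,1) for λ=2, (-2,-1) for λ=3.
From the initial condition, c_1 = 11, c_2 = 6.
p(ln 4) = (11)(4^2)(1) + (6)(4^3)(-2) = -592.

-592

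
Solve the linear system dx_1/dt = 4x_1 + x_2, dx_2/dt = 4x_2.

x_1(t) = K_1e^(4t) + K_2te^(4t) - K_2e^(4t), x_2(t) = K_2e^(4t)

Coefficient matrix A = [[4, 1], [0, 4]].
Characteristic polynomial det(A - λI) = λ^2 - 8λ + 16 = 0.
Single eigenvalue λ = 4 with algebraic multiplicity 2.
Eigenvector v = (1,0); generalized eigenvector w with (A-λI)w=v is (-1,1).
General solution: e^(4t)[K_1·v + K_2·(t·v + w)].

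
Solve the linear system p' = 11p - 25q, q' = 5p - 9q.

Coefficient matrix A = [[11, -25], [5, -9]].
Characteristic polynomial det(A - λI) = λ^2 - 2λ + 26 = 0.
Eigenvalues λ = 1 ± 5i (complex conjugate pair).
For λ=1+5i: an eigenvector is (1,0) - i(2,1) = (1 - 2i, 0 - i).
A real fundamental pair from Re and Im of e^((1+5i)t)v: X_1 = e^(t)(cos(5t)·(1,0) + sin(5t)·(2,1)), X_2 = e^(t)(sin(5t)·(1,0) - cos(5t)·(2,1)).
General solution: C_1X_1 + C_2X_2.

p(t) = 2C_1e^(t)sin(5t) + C_1e^(t)cos(5t) + C_2e^(t)sin(5t) - 2C_2e^(t)cos(5t), q(t) = C_1e^(t)sin(5t) - C_2e^(t)cos(5t)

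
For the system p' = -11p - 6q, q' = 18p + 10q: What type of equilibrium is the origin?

A = [[-11,-6],[18,10]]; det(A-λI) = λ^2 + λ - 2.
λ = -2, 1: opposite signs.

saddle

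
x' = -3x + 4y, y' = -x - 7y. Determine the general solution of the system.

x(t) = -2K_1e^(-5t) - 2K_2te^(-5t) - 3K_2e^(-5t), y(t) = K_1e^(-5t) + K_2te^(-5t) + K_2e^(-5t)

Coefficient matrix A = [[-3, 4], [-1, -7]].
Characteristic polynomial det(A - λI) = λ^2 + 10λ + 25 = 0.
Single eigenvalue λ = -5 with algebraic multiplicity 2.
Eigenvector v = (-2,1); generalized eigenvector w with (A-λI)w=v is (-3,1).
General solution: e^(-5t)[K_1·v + K_2·(t·v + w)].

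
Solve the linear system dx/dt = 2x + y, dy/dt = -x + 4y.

Coefficient matrix A = [[2, 1], [-1, 4]].
Characteristic polynomial det(A - λI) = λ^2 - 6λ + 9 = 0.
Single eigenvalue λ = 3 with algebraic multiplicity 2.
Eigenvector v = (1,1); generalized eigenvector w with (A-λI)w=v is (-2,-1).
General solution: e^(3t)[c_1·v + c_2·(t·v + w)].

x(t) = c_1e^(3t) + c_2te^(3t) - 2c_2e^(3t), y(t) = c_1e^(3t) + c_2te^(3t) - c_2e^(3t)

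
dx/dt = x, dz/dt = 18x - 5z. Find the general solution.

x(t) = C_1e^(t), z(t) = 3C_1e^(t) + C_2e^(-5t)

Coefficient matrix A = [[1, 0], [18, -5]].
Characteristic polynomial det(A - λI) = λ^2 + 4λ - 5 = 0.
Eigenvalues λ = 1, -5.
For λ=1: (A-λI) row 2 is [18, -6], so an eigenvector is (1, 3).
For λ=-5: (A-λI) row 1 is [6, 0], so an eigenvector is (0, 1).
General solution: C_1e^(t)(1,3) + C_2e^(-5t)(0,1).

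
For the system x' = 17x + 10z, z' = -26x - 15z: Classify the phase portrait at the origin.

unstable spiral

A = [[17,10],[-26,-15]]; det(A-λI) = λ^2 - 2λ + 5.
λ = 1 ± 2i: positive real part.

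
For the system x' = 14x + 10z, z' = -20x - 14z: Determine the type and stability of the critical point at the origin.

center

A = [[14,10],[-20,-14]]; det(A-λI) = λ^2 + 4.
λ = 0 ± 2i: zero real part.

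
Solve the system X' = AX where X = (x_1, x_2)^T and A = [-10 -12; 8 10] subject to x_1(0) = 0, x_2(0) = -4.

x_1(t) = 12e^(2t) - 12e^(-2t), x_2(t) = -12e^(2t) + 8e^(-2t)

Coefficient matrix A = [[-10, -12], [8, 10]].
Characteristic polynomial det(A - λI) = λ^2 - 4 = 0.
Eigenvalues λ = 2, -2.
For λ=2: (A-λI) row 1 is [-12, -12], so an eigenvector is (1, -1).
For λ=-2: (A-λI) row 1 is [-8, -12], so an eigenvector is (3, -2).
General solution: C_1e^(2t)(1,-1) + C_2e^(-2t)(3,-2).
Applying x_1(0)=0, x_2(0)=-4 gives C_1=12, C_2=-4.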